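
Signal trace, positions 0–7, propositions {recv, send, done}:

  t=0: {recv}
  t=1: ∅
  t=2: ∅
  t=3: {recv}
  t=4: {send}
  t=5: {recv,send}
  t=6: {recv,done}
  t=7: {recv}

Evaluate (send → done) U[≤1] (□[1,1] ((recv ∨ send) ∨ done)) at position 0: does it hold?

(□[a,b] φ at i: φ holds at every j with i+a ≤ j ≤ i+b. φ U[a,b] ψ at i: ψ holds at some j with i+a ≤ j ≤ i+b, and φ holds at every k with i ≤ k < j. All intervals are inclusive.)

False

Need some j in [0,1] with □[1,1] ((recv ∨ send) ∨ done), and (send → done) at every k in [0,j-1].
  j=0: □[1,1] ((recv ∨ send) ∨ done) — fails at 1.
  j=1: □[1,1] ((recv ∨ send) ∨ done) — fails at 2.
No j in the window works → until fails.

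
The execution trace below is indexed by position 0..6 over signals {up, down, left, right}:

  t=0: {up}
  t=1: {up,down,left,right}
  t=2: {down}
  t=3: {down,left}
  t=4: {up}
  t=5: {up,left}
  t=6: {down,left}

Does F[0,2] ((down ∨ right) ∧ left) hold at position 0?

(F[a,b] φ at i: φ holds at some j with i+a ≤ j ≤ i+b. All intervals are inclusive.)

Check ((down ∨ right) ∧ left) at each j in [0,2]:
  j=0: false
  j=1: true
  j=2: false
Found at j=1 → formula holds.

True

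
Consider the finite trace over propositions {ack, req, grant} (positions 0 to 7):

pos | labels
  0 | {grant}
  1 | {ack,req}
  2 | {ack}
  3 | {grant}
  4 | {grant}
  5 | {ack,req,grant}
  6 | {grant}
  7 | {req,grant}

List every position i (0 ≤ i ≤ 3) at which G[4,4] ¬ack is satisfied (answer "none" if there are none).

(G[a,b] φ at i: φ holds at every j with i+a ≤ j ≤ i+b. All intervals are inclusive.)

0, 2, 3

Evaluate at each i in [0,3]:
  i=0: ✓ (all of [4,4])
  i=1: ✗ (fails at j=5)
  i=2: ✓ (all of [6,6])
  i=3: ✓ (all of [7,7])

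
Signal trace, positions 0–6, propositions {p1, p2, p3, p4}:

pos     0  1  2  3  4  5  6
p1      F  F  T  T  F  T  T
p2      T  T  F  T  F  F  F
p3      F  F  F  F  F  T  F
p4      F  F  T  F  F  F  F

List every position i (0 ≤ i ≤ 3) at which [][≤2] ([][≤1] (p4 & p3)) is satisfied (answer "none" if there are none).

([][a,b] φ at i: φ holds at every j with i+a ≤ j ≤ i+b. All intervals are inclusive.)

none

Evaluate at each i in [0,3]:
  i=0: ✗ (fails at j=0)
  i=1: ✗ (fails at j=1)
  i=2: ✗ (fails at j=2)
  i=3: ✗ (fails at j=3)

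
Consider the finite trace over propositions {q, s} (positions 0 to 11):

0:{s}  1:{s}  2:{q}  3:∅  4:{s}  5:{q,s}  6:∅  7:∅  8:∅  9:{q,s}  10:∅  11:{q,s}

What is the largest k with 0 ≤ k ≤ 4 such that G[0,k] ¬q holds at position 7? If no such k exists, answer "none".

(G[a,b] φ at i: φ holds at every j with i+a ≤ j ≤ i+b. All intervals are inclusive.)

¬q must hold from j=7 onward; find where it first fails.
  j=7: holds
  j=8: holds
  j=9: fails
Holds on [7,8], so largest k = 1.

1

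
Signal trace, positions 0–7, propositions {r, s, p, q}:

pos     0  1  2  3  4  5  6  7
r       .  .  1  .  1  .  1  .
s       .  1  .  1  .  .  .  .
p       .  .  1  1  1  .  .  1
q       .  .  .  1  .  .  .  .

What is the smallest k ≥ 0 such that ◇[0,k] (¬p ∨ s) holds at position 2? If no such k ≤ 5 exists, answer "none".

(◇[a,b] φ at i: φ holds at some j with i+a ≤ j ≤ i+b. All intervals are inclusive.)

1

Scan j = 2,3,… for (¬p ∨ s):
  j=2: fails
  j=3: holds
First hit at j=3, so smallest k = 3-2 = 1.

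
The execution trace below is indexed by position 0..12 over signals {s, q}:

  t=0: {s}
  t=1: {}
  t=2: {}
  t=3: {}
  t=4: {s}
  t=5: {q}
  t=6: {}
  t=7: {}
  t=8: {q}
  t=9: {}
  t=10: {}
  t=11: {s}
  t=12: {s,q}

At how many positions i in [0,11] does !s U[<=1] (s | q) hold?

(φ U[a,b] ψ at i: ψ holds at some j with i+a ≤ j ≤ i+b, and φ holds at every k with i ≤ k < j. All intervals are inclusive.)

8

Evaluate at each i in [0,11]:
  i=0: ✓ (rhs at j=0)
  i=1: ✗ (no rhs in [1,2])
  i=2: ✗ (no rhs in [2,3])
  i=3: ✓ (rhs at j=4; lhs holds on [3,3])
  i=4: ✓ (rhs at j=4)
  i=5: ✓ (rhs at j=5)
  i=6: ✗ (no rhs in [6,7])
  i=7: ✓ (rhs at j=8; lhs holds on [7,7])
  i=8: ✓ (rhs at j=8)
  i=9: ✗ (no rhs in [9,10])
  i=10: ✓ (rhs at j=11; lhs holds on [10,10])
  i=11: ✓ (rhs at j=11)
Positions where it holds: {0, 3, 4, 5, 7, 8, 10, 11} → 8.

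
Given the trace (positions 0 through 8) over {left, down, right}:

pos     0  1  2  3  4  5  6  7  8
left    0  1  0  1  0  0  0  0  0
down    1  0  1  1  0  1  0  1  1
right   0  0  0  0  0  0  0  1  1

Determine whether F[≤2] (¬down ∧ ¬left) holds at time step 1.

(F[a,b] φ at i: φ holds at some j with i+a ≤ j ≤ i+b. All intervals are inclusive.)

Check (¬down ∧ ¬left) at each j in [1,3]:
  j=1: false
  j=2: false
  j=3: false
No position in the window satisfies it → formula fails.

Does not hold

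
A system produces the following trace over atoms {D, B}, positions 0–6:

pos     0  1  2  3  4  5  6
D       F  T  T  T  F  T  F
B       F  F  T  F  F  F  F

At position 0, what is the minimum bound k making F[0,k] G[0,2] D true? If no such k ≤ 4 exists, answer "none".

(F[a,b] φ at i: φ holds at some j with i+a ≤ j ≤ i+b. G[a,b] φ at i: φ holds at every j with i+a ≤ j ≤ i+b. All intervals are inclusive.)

1

Scan j = 0,1,… for G[0,2] D:
  j=0: fails
  j=1: holds
First hit at j=1, so smallest k = 1-0 = 1.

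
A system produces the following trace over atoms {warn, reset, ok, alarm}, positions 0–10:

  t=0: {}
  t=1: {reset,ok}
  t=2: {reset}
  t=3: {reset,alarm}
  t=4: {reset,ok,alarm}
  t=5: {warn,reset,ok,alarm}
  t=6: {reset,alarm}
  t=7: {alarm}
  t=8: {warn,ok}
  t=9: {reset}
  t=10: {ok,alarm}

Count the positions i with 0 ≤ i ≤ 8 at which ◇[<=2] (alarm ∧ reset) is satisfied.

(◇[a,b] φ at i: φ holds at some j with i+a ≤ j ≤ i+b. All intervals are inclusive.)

6

Evaluate at each i in [0,8]:
  i=0: ✗ (none in [0,2])
  i=1: ✓ (witness j=3)
  i=2: ✓ (witness j=3)
  i=3: ✓ (witness j=3)
  i=4: ✓ (witness j=4)
  i=5: ✓ (witness j=5)
  i=6: ✓ (witness j=6)
  i=7: ✗ (none in [7,9])
  i=8: ✗ (none in [8,10])
Positions where it holds: {1, 2, 3, 4, 5, 6} → 6.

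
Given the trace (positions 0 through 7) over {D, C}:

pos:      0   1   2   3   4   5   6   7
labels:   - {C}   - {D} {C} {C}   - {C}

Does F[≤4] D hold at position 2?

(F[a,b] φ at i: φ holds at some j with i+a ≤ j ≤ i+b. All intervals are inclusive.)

True

Check D at each j in [2,6]:
  j=2: false
  j=3: true
  j=4: false
  j=5: false
  j=6: false
Found at j=3 → formula holds.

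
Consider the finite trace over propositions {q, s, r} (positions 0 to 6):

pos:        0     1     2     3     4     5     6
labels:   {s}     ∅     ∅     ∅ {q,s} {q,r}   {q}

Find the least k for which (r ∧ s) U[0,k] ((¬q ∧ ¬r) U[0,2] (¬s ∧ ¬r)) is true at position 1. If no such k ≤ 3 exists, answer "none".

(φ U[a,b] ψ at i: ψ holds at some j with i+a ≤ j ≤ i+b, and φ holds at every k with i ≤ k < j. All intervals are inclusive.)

Need earliest j ≥ 1 with ((¬q ∧ ¬r) U[0,2] (¬s ∧ ¬r)), and (r ∧ s) at every k in [1,j-1].
  j=1: rhs holds (empty prefix). k = 0.

0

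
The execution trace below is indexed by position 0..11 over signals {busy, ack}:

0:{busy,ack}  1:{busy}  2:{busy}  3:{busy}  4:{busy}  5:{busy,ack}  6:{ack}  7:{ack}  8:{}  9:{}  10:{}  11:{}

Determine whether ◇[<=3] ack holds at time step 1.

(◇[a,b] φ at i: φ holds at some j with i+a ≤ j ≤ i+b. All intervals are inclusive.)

No

Check ack at each j in [1,4]:
  j=1: false
  j=2: false
  j=3: false
  j=4: false
No position in the window satisfies it → formula fails.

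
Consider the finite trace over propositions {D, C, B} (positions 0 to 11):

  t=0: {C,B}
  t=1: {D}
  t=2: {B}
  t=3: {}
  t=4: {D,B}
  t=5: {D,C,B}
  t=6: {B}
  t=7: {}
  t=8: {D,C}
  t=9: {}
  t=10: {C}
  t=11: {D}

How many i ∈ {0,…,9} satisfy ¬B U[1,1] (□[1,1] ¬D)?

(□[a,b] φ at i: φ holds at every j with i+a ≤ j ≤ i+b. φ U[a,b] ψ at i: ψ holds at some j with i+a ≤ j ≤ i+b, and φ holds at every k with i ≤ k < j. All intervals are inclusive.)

3

Evaluate at each i in [0,9]:
  i=0: ✗ (lhs fails at k=0 before rhs at j=1)
  i=1: ✓ (rhs at j=2; lhs holds on [1,1])
  i=2: ✗ (no rhs in [3,3])
  i=3: ✗ (no rhs in [4,4])
  i=4: ✗ (lhs fails at k=4 before rhs at j=5)
  i=5: ✗ (lhs fails at k=5 before rhs at j=6)
  i=6: ✗ (no rhs in [7,7])
  i=7: ✓ (rhs at j=8; lhs holds on [7,7])
  i=8: ✓ (rhs at j=9; lhs holds on [8,8])
  i=9: ✗ (no rhs in [10,10])
Positions where it holds: {1, 7, 8} → 3.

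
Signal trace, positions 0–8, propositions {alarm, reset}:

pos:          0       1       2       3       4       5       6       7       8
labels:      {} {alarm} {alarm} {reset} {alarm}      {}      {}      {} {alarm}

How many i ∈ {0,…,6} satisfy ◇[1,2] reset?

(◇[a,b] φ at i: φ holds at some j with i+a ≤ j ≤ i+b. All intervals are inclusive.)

Evaluate at each i in [0,6]:
  i=0: ✗ (none in [1,2])
  i=1: ✓ (witness j=3)
  i=2: ✓ (witness j=3)
  i=3: ✗ (none in [4,5])
  i=4: ✗ (none in [5,6])
  i=5: ✗ (none in [6,7])
  i=6: ✗ (none in [7,8])
Positions where it holds: {1, 2} → 2.

2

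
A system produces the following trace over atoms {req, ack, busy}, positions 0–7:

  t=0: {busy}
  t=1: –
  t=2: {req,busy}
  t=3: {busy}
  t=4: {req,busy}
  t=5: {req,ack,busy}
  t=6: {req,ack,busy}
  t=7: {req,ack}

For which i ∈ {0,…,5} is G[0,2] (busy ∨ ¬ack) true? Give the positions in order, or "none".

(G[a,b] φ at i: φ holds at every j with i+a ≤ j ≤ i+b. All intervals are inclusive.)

Evaluate at each i in [0,5]:
  i=0: ✓ (all of [0,2])
  i=1: ✓ (all of [1,3])
  i=2: ✓ (all of [2,4])
  i=3: ✓ (all of [3,5])
  i=4: ✓ (all of [4,6])
  i=5: ✗ (fails at j=7)

0, 1, 2, 3, 4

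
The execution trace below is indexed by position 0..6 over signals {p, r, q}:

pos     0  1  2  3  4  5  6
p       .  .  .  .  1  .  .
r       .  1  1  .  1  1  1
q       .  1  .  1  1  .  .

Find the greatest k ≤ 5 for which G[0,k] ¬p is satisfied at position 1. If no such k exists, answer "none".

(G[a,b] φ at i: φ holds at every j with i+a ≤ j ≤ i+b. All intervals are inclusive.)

¬p must hold from j=1 onward; find where it first fails.
  j=1: holds
  j=2: holds
  j=3: holds
  j=4: fails
Holds on [1,3], so largest k = 2.

2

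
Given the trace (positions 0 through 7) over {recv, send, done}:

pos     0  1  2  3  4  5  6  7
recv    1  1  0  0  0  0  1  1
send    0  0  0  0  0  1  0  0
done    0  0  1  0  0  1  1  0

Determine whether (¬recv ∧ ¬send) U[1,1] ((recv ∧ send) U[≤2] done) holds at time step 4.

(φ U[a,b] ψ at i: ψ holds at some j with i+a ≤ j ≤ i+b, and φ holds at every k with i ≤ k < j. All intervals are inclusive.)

Need some j in [5,5] with ((recv ∧ send) U[≤2] done), and (¬recv ∧ ¬send) at every k in [4,j-1].
  j=5: ((recv ∧ send) U[≤2] done) holds; (¬recv ∧ ¬send) holds at every k in [4,4] → satisfied.

True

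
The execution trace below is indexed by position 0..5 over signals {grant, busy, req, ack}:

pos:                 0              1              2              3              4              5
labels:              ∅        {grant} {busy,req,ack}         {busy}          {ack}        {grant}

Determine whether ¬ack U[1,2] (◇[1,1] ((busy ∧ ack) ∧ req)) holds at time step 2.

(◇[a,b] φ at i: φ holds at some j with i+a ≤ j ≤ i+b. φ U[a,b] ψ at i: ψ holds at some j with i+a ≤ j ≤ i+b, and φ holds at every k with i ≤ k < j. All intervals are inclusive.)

No

Need some j in [3,4] with ◇[1,1] ((busy ∧ ack) ∧ req), and ¬ack at every k in [2,j-1].
  j=3: ◇[1,1] ((busy ∧ ack) ∧ req) — fails (none in [4,4]).
  j=4: ◇[1,1] ((busy ∧ ack) ∧ req) — fails (none in [5,5]).
No j in the window works → until fails.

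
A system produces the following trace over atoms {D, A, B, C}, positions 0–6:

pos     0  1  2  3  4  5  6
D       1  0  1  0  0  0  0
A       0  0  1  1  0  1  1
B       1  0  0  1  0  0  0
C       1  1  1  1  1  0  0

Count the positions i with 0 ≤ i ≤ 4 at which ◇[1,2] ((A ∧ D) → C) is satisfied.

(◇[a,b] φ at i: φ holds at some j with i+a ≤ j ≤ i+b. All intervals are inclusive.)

Evaluate at each i in [0,4]:
  i=0: ✓ (witness j=1)
  i=1: ✓ (witness j=2)
  i=2: ✓ (witness j=3)
  i=3: ✓ (witness j=4)
  i=4: ✓ (witness j=5)
Positions where it holds: {0, 1, 2, 3, 4} → 5.

5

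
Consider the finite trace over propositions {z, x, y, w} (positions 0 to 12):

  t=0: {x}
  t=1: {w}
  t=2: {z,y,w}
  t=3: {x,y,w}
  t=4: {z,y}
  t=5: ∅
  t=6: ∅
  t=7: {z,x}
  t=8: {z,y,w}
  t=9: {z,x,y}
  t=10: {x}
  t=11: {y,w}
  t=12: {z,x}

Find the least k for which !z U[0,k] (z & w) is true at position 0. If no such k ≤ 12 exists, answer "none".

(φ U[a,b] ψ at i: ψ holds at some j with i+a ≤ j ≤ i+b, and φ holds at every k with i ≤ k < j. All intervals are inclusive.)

2

Need earliest j ≥ 0 with (z & w), and !z at every k in [0,j-1].
  j=0: rhs fails.
  j=1: rhs fails.
  j=2: rhs holds; lhs holds on [0,1]. k = 2.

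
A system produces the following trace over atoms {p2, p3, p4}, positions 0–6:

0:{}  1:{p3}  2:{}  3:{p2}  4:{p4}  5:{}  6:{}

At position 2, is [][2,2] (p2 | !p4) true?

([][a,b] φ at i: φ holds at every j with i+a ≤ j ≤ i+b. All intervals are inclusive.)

Check (p2 | !p4) at every j in [4,4]:
  j=4: false
Fails at j=4 → formula fails.

False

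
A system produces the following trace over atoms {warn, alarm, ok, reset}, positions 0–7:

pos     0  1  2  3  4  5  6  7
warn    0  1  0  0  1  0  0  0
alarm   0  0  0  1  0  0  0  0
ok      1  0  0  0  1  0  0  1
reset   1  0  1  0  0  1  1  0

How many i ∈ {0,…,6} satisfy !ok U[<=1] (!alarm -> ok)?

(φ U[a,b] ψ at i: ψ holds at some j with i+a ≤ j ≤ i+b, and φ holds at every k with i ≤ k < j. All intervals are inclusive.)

Evaluate at each i in [0,6]:
  i=0: ✓ (rhs at j=0)
  i=1: ✗ (no rhs in [1,2])
  i=2: ✓ (rhs at j=3; lhs holds on [2,2])
  i=3: ✓ (rhs at j=3)
  i=4: ✓ (rhs at j=4)
  i=5: ✗ (no rhs in [5,6])
  i=6: ✓ (rhs at j=7; lhs holds on [6,6])
Positions where it holds: {0, 2, 3, 4, 6} → 5.

5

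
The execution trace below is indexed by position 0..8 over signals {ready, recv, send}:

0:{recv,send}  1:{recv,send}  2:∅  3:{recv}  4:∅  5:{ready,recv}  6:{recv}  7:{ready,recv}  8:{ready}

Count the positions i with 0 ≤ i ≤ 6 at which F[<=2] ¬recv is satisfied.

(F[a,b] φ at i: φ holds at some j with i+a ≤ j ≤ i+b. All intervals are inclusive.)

Evaluate at each i in [0,6]:
  i=0: ✓ (witness j=2)
  i=1: ✓ (witness j=2)
  i=2: ✓ (witness j=2)
  i=3: ✓ (witness j=4)
  i=4: ✓ (witness j=4)
  i=5: ✗ (none in [5,7])
  i=6: ✓ (witness j=8)
Positions where it holds: {0, 1, 2, 3, 4, 6} → 6.

6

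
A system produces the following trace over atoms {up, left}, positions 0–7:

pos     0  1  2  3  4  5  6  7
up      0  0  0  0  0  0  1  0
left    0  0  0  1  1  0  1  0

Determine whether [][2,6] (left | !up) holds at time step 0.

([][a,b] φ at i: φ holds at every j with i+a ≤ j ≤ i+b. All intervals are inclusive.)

Check (left | !up) at every j in [2,6]:
  j=2: true
  j=3: true
  j=4: true
  j=5: true
  j=6: true
All positions satisfy it → formula holds.

Holds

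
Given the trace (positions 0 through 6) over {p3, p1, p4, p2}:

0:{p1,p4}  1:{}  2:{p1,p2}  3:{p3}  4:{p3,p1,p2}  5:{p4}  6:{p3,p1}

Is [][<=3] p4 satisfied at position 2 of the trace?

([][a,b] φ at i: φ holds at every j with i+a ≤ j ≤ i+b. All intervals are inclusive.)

False

Check p4 at every j in [2,5]:
  j=2: false
  j=3: false
  j=4: false
  j=5: true
Fails at j=2 → formula fails.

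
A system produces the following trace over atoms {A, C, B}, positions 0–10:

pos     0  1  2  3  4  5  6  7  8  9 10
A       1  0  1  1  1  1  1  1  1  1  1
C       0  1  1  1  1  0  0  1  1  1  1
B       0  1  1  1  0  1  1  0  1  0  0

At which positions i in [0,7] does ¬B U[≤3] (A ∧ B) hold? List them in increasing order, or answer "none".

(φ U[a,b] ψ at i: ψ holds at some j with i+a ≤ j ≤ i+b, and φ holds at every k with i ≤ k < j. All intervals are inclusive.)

Evaluate at each i in [0,7]:
  i=0: ✗ (lhs fails at k=1 before rhs at j=2)
  i=1: ✗ (lhs fails at k=1 before rhs at j=2)
  i=2: ✓ (rhs at j=2)
  i=3: ✓ (rhs at j=3)
  i=4: ✓ (rhs at j=5; lhs holds on [4,4])
  i=5: ✓ (rhs at j=5)
  i=6: ✓ (rhs at j=6)
  i=7: ✓ (rhs at j=8; lhs holds on [7,7])

2, 3, 4, 5, 6, 7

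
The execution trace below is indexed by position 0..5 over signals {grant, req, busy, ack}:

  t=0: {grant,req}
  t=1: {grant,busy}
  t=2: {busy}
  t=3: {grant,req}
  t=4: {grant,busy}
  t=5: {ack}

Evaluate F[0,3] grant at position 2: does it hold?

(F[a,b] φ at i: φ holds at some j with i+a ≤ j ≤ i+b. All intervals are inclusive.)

True

Check grant at each j in [2,5]:
  j=2: false
  j=3: true
  j=4: true
  j=5: false
Found at j=3 → formula holds.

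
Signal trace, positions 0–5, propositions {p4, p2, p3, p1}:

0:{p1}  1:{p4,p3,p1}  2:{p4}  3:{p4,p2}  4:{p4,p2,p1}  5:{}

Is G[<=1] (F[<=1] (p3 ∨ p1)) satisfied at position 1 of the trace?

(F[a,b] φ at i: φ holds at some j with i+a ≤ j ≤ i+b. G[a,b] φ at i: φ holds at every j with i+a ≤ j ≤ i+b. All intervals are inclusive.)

Does not hold

Check F[<=1] (p3 ∨ p1) at every j in [1,2]:
  j=1: holds (witness at 1)
  j=2: fails (none in [2,3])
Fails at j=2 → formula fails.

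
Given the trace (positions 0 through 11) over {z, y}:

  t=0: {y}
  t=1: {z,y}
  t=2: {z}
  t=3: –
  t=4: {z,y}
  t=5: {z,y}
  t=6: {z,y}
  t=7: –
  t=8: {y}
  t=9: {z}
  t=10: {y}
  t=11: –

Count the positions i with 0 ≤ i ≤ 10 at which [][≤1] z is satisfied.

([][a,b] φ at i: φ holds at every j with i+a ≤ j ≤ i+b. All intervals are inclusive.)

3

Evaluate at each i in [0,10]:
  i=0: ✗ (fails at j=0)
  i=1: ✓ (all of [1,2])
  i=2: ✗ (fails at j=3)
  i=3: ✗ (fails at j=3)
  i=4: ✓ (all of [4,5])
  i=5: ✓ (all of [5,6])
  i=6: ✗ (fails at j=7)
  i=7: ✗ (fails at j=7)
  i=8: ✗ (fails at j=8)
  i=9: ✗ (fails at j=10)
  i=10: ✗ (fails at j=10)
Positions where it holds: {1, 4, 5} → 3.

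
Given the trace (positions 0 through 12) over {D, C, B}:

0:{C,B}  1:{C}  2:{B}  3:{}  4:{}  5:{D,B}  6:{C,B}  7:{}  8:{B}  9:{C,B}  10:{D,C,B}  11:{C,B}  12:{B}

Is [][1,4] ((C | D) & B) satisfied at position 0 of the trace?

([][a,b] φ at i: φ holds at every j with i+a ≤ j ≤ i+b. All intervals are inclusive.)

Check ((C | D) & B) at every j in [1,4]:
  j=1: false
  j=2: false
  j=3: false
  j=4: false
Fails at j=1 → formula fails.

False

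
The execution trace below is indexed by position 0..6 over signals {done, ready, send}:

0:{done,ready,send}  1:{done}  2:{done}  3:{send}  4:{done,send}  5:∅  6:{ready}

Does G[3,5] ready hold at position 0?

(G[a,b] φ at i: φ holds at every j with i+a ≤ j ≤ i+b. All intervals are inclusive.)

Check ready at every j in [3,5]:
  j=3: false
  j=4: false
  j=5: false
Fails at j=3 → formula fails.

False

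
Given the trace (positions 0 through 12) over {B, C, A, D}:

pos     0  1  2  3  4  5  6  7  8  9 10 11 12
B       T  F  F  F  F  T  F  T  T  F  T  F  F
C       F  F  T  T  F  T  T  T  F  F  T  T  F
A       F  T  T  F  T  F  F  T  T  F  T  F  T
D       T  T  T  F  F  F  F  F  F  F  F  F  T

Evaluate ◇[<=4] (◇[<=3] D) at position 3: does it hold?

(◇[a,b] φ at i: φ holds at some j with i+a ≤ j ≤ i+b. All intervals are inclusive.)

No

Check ◇[<=3] D at each j in [3,7]:
  j=3: fails (none in [3,6])
  j=4: fails (none in [4,7])
  j=5: fails (none in [5,8])
  j=6: fails (none in [6,9])
  j=7: fails (none in [7,10])
No position in the window satisfies it → formula fails.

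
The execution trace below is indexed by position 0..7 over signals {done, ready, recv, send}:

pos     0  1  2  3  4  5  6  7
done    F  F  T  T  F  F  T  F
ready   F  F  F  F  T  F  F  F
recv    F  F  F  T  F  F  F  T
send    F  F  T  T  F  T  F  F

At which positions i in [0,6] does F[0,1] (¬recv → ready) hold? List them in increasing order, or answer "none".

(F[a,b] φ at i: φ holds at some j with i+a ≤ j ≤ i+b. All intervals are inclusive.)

Evaluate at each i in [0,6]:
  i=0: ✗ (none in [0,1])
  i=1: ✗ (none in [1,2])
  i=2: ✓ (witness j=3)
  i=3: ✓ (witness j=3)
  i=4: ✓ (witness j=4)
  i=5: ✗ (none in [5,6])
  i=6: ✓ (witness j=7)

2, 3, 4, 6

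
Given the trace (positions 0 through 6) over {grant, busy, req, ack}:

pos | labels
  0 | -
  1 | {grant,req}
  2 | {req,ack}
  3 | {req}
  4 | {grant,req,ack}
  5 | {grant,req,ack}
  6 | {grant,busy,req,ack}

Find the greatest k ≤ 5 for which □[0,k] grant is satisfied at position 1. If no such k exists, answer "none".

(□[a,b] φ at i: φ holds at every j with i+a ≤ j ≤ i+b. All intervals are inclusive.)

grant must hold from j=1 onward; find where it first fails.
  j=1: holds
  j=2: fails
Holds on [1,1], so largest k = 0.

0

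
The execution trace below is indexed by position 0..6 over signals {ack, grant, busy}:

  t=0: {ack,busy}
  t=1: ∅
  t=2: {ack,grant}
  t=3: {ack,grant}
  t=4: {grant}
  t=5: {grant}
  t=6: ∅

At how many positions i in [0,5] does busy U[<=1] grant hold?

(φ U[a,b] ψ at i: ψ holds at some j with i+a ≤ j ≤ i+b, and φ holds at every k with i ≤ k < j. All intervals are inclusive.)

Evaluate at each i in [0,5]:
  i=0: ✗ (no rhs in [0,1])
  i=1: ✗ (lhs fails at k=1 before rhs at j=2)
  i=2: ✓ (rhs at j=2)
  i=3: ✓ (rhs at j=3)
  i=4: ✓ (rhs at j=4)
  i=5: ✓ (rhs at j=5)
Positions where it holds: {2, 3, 4, 5} → 4.

4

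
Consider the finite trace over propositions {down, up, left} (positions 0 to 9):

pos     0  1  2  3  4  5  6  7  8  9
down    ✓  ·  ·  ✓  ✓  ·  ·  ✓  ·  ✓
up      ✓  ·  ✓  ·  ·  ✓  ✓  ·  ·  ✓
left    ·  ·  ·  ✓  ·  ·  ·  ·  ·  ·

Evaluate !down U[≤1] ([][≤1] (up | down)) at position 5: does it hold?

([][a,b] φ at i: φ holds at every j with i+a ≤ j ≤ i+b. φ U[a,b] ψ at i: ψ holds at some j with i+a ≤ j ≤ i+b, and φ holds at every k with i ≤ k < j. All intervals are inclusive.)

Yes

Need some j in [5,6] with [][≤1] (up | down), and !down at every k in [5,j-1].
  j=5: [][≤1] (up | down) holds; no prefix to check → satisfied.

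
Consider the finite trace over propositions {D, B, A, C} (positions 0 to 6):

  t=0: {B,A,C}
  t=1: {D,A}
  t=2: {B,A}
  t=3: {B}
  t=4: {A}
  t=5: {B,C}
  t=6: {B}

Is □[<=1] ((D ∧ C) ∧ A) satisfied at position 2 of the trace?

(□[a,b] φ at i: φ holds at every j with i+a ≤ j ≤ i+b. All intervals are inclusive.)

No

Check ((D ∧ C) ∧ A) at every j in [2,3]:
  j=2: false
  j=3: false
Fails at j=2 → formula fails.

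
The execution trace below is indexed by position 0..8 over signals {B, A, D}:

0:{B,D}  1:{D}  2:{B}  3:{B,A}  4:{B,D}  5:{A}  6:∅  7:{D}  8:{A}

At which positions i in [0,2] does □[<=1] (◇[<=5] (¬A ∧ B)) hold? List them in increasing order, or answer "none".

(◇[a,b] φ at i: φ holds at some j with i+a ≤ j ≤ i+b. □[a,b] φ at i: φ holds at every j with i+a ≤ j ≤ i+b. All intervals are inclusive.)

0, 1, 2

Evaluate at each i in [0,2]:
  i=0: ✓ (all of [0,1])
  i=1: ✓ (all of [1,2])
  i=2: ✓ (all of [2,3])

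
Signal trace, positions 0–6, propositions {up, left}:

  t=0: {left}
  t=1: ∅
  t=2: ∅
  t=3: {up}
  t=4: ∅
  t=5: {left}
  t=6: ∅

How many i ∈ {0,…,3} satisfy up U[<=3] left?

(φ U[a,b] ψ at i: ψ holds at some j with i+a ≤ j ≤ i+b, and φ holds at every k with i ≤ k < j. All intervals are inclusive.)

1

Evaluate at each i in [0,3]:
  i=0: ✓ (rhs at j=0)
  i=1: ✗ (no rhs in [1,4])
  i=2: ✗ (lhs fails at k=2 before rhs at j=5)
  i=3: ✗ (lhs fails at k=4 before rhs at j=5)
Positions where it holds: {0} → 1.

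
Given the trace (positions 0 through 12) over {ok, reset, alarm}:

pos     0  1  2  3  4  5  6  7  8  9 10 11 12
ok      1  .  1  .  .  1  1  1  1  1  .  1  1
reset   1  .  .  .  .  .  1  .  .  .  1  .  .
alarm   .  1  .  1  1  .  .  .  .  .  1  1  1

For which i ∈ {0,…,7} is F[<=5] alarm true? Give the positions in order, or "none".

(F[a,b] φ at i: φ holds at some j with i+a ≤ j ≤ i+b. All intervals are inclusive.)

0, 1, 2, 3, 4, 5, 6, 7

Evaluate at each i in [0,7]:
  i=0: ✓ (witness j=1)
  i=1: ✓ (witness j=1)
  i=2: ✓ (witness j=3)
  i=3: ✓ (witness j=3)
  i=4: ✓ (witness j=4)
  i=5: ✓ (witness j=10)
  i=6: ✓ (witness j=10)
  i=7: ✓ (witness j=10)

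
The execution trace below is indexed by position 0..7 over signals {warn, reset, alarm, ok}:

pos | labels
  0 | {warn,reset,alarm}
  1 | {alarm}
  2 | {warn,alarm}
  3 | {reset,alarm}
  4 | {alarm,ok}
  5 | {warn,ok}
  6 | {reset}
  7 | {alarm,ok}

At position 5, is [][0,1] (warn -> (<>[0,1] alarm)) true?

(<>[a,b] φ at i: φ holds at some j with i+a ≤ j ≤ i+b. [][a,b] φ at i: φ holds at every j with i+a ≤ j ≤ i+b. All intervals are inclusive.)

False

Check (warn -> (<>[0,1] alarm)) at every j in [5,6]:
  j=5: antecedent true; consequent fails (none in [5,6]) → ✗
  j=6: antecedent false → ✓
Fails at j=5 → formula fails.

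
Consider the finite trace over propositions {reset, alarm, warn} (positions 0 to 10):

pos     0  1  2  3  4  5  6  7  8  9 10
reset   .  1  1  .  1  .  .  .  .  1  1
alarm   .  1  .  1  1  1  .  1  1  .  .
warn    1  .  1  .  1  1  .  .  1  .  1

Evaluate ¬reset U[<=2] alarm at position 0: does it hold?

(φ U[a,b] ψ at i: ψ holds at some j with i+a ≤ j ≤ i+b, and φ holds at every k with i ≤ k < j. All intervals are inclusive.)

Need some j in [0,2] with alarm, and ¬reset at every k in [0,j-1].
  j=0: alarm false.
  j=1: alarm holds; ¬reset holds at every k in [0,0] → satisfied.

True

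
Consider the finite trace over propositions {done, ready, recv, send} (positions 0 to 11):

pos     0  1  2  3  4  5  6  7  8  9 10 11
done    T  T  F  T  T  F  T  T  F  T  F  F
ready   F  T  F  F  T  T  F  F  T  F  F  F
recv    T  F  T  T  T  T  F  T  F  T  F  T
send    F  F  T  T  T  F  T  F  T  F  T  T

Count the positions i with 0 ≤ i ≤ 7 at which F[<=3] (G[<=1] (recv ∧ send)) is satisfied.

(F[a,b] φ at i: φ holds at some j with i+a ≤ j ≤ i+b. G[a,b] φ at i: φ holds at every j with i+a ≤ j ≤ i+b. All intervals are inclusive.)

4

Evaluate at each i in [0,7]:
  i=0: ✓ (witness j=2)
  i=1: ✓ (witness j=2)
  i=2: ✓ (witness j=2)
  i=3: ✓ (witness j=3)
  i=4: ✗ (none in [4,7])
  i=5: ✗ (none in [5,8])
  i=6: ✗ (none in [6,9])
  i=7: ✗ (none in [7,10])
Positions where it holds: {0, 1, 2, 3} → 4.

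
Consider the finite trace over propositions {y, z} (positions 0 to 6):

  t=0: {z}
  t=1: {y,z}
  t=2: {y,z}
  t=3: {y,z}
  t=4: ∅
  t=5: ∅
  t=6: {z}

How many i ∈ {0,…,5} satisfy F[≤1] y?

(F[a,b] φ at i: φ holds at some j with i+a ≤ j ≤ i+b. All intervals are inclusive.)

Evaluate at each i in [0,5]:
  i=0: ✓ (witness j=1)
  i=1: ✓ (witness j=1)
  i=2: ✓ (witness j=2)
  i=3: ✓ (witness j=3)
  i=4: ✗ (none in [4,5])
  i=5: ✗ (none in [5,6])
Positions where it holds: {0, 1, 2, 3} → 4.

4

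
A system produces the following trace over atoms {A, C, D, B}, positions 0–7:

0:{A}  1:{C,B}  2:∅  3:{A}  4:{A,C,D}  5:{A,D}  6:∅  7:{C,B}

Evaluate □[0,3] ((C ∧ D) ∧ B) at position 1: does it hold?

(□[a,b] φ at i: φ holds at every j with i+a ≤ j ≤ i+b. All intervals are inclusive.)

Check ((C ∧ D) ∧ B) at every j in [1,4]:
  j=1: false
  j=2: false
  j=3: false
  j=4: false
Fails at j=1 → formula fails.

Does not hold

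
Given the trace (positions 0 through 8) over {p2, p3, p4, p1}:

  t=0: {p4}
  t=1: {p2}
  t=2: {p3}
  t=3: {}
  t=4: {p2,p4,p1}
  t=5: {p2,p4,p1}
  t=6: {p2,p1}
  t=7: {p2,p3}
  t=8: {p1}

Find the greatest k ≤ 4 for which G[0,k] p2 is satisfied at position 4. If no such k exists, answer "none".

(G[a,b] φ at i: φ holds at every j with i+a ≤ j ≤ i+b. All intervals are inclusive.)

3

p2 must hold from j=4 onward; find where it first fails.
  j=4: holds
  j=5: holds
  j=6: holds
  j=7: holds
  j=8: fails
Holds on [4,7], so largest k = 3.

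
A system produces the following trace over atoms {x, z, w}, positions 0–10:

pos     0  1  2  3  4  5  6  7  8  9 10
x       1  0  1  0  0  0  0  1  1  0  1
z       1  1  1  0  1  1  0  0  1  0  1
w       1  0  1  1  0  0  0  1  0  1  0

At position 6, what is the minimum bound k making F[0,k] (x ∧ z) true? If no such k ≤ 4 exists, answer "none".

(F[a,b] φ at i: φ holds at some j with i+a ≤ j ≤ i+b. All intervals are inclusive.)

Scan j = 6,7,… for (x ∧ z):
  j=6: fails
  j=7: fails
  j=8: holds
First hit at j=8, so smallest k = 8-6 = 2.

2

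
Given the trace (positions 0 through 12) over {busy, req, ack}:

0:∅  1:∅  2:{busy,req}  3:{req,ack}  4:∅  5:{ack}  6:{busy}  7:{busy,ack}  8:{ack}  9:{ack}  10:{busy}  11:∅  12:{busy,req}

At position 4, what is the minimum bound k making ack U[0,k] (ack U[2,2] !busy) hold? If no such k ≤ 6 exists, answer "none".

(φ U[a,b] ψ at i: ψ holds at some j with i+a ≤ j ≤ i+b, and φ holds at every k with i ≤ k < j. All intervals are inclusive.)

none

Need earliest j ≥ 4 with (ack U[2,2] !busy), and ack at every k in [4,j-1].
  j=4: rhs fails.
  j=5: rhs fails.
  j=6: rhs fails.
  j=7: rhs holds but lhs fails at k=4.
  j=8: rhs fails.
  j=9: rhs fails.
  j=10: rhs fails.
No witness within the range → none.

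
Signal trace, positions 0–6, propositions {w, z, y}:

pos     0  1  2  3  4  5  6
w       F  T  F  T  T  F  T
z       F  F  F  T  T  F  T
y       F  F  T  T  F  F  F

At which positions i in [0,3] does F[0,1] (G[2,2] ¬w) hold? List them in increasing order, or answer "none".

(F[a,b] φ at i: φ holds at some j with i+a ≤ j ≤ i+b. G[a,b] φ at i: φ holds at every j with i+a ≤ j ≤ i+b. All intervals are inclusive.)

0, 2, 3

Evaluate at each i in [0,3]:
  i=0: ✓ (witness j=0)
  i=1: ✗ (none in [1,2])
  i=2: ✓ (witness j=3)
  i=3: ✓ (witness j=3)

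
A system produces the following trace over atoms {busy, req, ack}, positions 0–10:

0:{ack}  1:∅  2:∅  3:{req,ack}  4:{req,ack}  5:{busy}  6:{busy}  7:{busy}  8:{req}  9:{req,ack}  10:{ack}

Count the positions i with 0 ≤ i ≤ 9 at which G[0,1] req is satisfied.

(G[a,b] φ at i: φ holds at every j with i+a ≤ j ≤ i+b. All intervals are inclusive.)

2

Evaluate at each i in [0,9]:
  i=0: ✗ (fails at j=0)
  i=1: ✗ (fails at j=1)
  i=2: ✗ (fails at j=2)
  i=3: ✓ (all of [3,4])
  i=4: ✗ (fails at j=5)
  i=5: ✗ (fails at j=5)
  i=6: ✗ (fails at j=6)
  i=7: ✗ (fails at j=7)
  i=8: ✓ (all of [8,9])
  i=9: ✗ (fails at j=10)
Positions where it holds: {3, 8} → 2.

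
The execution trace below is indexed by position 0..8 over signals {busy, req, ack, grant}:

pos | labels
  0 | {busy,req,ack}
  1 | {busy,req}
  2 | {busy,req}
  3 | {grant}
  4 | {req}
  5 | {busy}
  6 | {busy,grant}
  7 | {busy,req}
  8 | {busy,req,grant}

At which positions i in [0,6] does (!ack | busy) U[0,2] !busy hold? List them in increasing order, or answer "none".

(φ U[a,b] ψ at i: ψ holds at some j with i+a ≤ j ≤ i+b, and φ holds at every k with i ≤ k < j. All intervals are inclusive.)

Evaluate at each i in [0,6]:
  i=0: ✗ (no rhs in [0,2])
  i=1: ✓ (rhs at j=3; lhs holds on [1,2])
  i=2: ✓ (rhs at j=3; lhs holds on [2,2])
  i=3: ✓ (rhs at j=3)
  i=4: ✓ (rhs at j=4)
  i=5: ✗ (no rhs in [5,7])
  i=6: ✗ (no rhs in [6,8])

1, 2, 3, 4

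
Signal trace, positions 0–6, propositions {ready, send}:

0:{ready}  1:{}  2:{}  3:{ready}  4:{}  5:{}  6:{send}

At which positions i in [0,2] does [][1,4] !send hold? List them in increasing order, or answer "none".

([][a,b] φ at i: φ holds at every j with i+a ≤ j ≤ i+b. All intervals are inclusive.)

0, 1

Evaluate at each i in [0,2]:
  i=0: ✓ (all of [1,4])
  i=1: ✓ (all of [2,5])
  i=2: ✗ (fails at j=6)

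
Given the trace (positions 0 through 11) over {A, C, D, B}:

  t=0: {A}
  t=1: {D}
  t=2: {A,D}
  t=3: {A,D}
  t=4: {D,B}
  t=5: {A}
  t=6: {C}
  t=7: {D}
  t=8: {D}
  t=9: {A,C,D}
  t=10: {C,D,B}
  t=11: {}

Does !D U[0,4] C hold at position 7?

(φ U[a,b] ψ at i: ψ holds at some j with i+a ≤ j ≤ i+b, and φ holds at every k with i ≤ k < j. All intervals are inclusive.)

Need some j in [7,11] with C, and !D at every k in [7,j-1].
  j=7: C false.
  j=8: C false.
  j=9: C holds, but !D fails at k=7 → not this j.
  j=10: C holds, but !D fails at k=7 → not this j.
  j=11: C false.
No j in the window works → until fails.

No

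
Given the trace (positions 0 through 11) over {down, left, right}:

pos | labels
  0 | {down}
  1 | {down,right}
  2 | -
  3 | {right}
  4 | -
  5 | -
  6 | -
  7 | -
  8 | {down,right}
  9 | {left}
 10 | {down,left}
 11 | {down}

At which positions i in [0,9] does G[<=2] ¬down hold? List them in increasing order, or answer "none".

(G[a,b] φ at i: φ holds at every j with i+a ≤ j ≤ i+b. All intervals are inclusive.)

2, 3, 4, 5

Evaluate at each i in [0,9]:
  i=0: ✗ (fails at j=0)
  i=1: ✗ (fails at j=1)
  i=2: ✓ (all of [2,4])
  i=3: ✓ (all of [3,5])
  i=4: ✓ (all of [4,6])
  i=5: ✓ (all of [5,7])
  i=6: ✗ (fails at j=8)
  i=7: ✗ (fails at j=8)
  i=8: ✗ (fails at j=8)
  i=9: ✗ (fails at j=10)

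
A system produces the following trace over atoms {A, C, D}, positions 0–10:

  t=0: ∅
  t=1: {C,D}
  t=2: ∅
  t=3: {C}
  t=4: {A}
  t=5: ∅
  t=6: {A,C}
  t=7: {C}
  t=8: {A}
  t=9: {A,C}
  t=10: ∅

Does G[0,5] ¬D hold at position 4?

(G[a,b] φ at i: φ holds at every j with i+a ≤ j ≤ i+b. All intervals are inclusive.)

Check ¬D at every j in [4,9]:
  j=4: true
  j=5: true
  j=6: true
  j=7: true
  j=8: true
  j=9: true
All positions satisfy it → formula holds.

Yes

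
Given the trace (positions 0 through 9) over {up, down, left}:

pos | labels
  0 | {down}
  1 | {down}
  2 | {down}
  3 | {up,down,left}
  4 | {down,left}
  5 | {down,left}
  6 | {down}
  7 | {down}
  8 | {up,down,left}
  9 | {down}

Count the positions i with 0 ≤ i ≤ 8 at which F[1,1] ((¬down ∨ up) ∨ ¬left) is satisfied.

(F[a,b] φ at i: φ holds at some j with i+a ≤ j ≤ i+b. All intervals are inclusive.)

Evaluate at each i in [0,8]:
  i=0: ✓ (witness j=1)
  i=1: ✓ (witness j=2)
  i=2: ✓ (witness j=3)
  i=3: ✗ (none in [4,4])
  i=4: ✗ (none in [5,5])
  i=5: ✓ (witness j=6)
  i=6: ✓ (witness j=7)
  i=7: ✓ (witness j=8)
  i=8: ✓ (witness j=9)
Positions where it holds: {0, 1, 2, 5, 6, 7, 8} → 7.

7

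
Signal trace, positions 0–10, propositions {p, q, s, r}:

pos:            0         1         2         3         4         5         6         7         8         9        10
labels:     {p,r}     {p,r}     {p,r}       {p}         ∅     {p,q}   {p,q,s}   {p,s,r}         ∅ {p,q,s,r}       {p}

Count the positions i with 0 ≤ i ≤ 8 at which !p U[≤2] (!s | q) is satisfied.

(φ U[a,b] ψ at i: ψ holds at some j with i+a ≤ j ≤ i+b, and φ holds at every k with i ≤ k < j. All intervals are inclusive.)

8

Evaluate at each i in [0,8]:
  i=0: ✓ (rhs at j=0)
  i=1: ✓ (rhs at j=1)
  i=2: ✓ (rhs at j=2)
  i=3: ✓ (rhs at j=3)
  i=4: ✓ (rhs at j=4)
  i=5: ✓ (rhs at j=5)
  i=6: ✓ (rhs at j=6)
  i=7: ✗ (lhs fails at k=7 before rhs at j=8)
  i=8: ✓ (rhs at j=8)
Positions where it holds: {0, 1, 2, 3, 4, 5, 6, 8} → 8.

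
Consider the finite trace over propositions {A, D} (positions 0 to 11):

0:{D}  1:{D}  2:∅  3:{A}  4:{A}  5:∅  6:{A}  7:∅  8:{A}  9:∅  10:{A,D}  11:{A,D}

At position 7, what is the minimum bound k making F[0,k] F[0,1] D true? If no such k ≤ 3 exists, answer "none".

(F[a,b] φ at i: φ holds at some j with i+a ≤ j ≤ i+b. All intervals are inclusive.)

Scan j = 7,8,… for F[0,1] D:
  j=7: fails
  j=8: fails
  j=9: holds
First hit at j=9, so smallest k = 9-7 = 2.

2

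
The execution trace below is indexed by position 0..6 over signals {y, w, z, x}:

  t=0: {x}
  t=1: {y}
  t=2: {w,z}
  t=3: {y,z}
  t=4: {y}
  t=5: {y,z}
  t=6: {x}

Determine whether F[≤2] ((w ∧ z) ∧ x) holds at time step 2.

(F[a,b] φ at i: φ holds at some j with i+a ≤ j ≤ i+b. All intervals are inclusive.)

Does not hold

Check ((w ∧ z) ∧ x) at each j in [2,4]:
  j=2: false
  j=3: false
  j=4: false
No position in the window satisfies it → formula fails.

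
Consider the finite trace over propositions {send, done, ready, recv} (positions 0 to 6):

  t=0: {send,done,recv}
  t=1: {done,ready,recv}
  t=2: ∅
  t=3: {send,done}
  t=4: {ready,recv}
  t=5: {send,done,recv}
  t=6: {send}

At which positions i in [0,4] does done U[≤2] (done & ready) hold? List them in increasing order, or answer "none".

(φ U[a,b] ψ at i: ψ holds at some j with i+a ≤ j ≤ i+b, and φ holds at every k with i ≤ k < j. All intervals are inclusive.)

0, 1

Evaluate at each i in [0,4]:
  i=0: ✓ (rhs at j=1; lhs holds on [0,0])
  i=1: ✓ (rhs at j=1)
  i=2: ✗ (no rhs in [2,4])
  i=3: ✗ (no rhs in [3,5])
  i=4: ✗ (no rhs in [4,6])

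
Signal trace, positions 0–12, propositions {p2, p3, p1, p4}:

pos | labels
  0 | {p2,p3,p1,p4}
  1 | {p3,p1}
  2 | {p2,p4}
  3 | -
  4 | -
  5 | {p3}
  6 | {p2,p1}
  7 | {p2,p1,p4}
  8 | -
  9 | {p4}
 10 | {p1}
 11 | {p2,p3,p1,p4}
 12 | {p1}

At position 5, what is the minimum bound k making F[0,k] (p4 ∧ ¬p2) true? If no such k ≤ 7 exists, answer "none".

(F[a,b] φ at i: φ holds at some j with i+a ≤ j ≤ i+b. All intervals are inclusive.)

Scan j = 5,6,… for (p4 ∧ ¬p2):
  j=5: fails
  j=6: fails
  j=7: fails
  j=8: fails
  j=9: holds
First hit at j=9, so smallest k = 9-5 = 4.

4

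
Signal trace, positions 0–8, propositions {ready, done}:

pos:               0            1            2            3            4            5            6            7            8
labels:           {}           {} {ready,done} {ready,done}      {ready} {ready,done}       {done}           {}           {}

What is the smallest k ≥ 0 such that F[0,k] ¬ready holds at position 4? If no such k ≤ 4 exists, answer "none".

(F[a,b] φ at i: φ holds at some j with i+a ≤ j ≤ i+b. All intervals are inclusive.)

2

Scan j = 4,5,… for ¬ready:
  j=4: fails
  j=5: fails
  j=6: holds
First hit at j=6, so smallest k = 6-4 = 2.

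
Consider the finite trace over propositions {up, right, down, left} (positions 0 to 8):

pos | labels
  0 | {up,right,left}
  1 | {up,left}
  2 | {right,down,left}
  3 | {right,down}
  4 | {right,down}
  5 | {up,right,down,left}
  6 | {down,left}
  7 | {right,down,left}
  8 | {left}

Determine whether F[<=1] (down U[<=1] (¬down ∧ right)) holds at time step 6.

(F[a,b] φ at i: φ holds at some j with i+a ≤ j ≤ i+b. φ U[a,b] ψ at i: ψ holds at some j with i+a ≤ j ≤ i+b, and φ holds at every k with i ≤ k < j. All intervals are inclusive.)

Does not hold

Check (down U[<=1] (¬down ∧ right)) at each j in [6,7]:
  j=6: fails
  j=7: fails
No position in the window satisfies it → formula fails.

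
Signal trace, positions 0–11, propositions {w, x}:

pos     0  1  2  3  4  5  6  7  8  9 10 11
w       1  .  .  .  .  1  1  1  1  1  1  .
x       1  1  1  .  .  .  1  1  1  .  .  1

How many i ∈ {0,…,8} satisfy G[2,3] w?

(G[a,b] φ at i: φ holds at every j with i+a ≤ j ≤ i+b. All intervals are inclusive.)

Evaluate at each i in [0,8]:
  i=0: ✗ (fails at j=2)
  i=1: ✗ (fails at j=3)
  i=2: ✗ (fails at j=4)
  i=3: ✓ (all of [5,6])
  i=4: ✓ (all of [6,7])
  i=5: ✓ (all of [7,8])
  i=6: ✓ (all of [8,9])
  i=7: ✓ (all of [9,10])
  i=8: ✗ (fails at j=11)
Positions where it holds: {3, 4, 5, 6, 7} → 5.

5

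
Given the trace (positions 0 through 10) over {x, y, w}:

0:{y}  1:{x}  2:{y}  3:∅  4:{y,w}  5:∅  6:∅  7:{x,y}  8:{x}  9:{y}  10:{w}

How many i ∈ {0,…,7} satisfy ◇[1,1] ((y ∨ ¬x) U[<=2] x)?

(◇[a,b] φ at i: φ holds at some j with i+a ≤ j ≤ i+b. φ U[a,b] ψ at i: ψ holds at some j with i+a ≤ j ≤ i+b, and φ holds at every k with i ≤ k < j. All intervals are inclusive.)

5

Evaluate at each i in [0,7]:
  i=0: ✓ (witness j=1)
  i=1: ✗ (none in [2,2])
  i=2: ✗ (none in [3,3])
  i=3: ✗ (none in [4,4])
  i=4: ✓ (witness j=5)
  i=5: ✓ (witness j=6)
  i=6: ✓ (witness j=7)
  i=7: ✓ (witness j=8)
Positions where it holds: {0, 4, 5, 6, 7} → 5.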